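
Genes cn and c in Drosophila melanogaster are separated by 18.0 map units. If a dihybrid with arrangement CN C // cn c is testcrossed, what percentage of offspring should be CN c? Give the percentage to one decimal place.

9.0%

A map distance of 18.0 map units corresponds to a recombination frequency of 0.180.
The F1 is CN C / cn c, so CN c is a recombinant gamete class with expected frequency r/2 = 0.180/2 = 0.0900.
That is 0.0900 = 9.0% of the progeny.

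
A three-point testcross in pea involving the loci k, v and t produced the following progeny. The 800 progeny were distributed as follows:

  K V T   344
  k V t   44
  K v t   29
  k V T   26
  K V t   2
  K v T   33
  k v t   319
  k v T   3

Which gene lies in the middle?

t

The two most frequent reciprocal classes, k v t and K V T, are the parental types, so the F1 was k v t / K V T.
The two rarest classes, k v T and K V t, are the double crossovers. Comparing them with the parentals, only the t allele has switched, so t is the middle locus and the order is k – t – v.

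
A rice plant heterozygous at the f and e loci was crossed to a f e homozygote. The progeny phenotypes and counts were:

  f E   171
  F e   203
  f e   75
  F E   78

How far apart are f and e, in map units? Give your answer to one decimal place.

29.0 map units

The two most frequent classes, F e (203) and f E (171), are the parental types, so the F1 was F e / f E.
The recombinant classes are F E and f e: 78 + 75 = 153.
Recombination frequency = 153/527 = 0.2903 ≈ 29.0%, i.e. 29.0 map units.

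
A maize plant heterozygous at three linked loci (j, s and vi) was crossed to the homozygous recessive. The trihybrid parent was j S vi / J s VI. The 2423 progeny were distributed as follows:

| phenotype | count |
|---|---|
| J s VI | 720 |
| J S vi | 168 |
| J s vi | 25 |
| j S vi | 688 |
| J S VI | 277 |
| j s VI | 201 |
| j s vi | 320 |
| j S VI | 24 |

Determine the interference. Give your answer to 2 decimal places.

The two rarest classes, j S VI and J s vi, are the double crossovers. Comparing them with the parentals, only the vi allele has switched, so vi is the middle locus and the order is s – vi – j.
s–vi: (597 + 49)/2423 = 0.2666; vi–j: (369 + 49)/2423 = 0.1725.
Expected DCO frequency = 0.2666 × 0.1725 ≈ 0.04599; observed = 49/2423 ≈ 0.02022.
Coefficient of coincidence = 0.02022/0.04599 ≈ 0.44; interference = 1 − 0.44 = 0.56.

0.56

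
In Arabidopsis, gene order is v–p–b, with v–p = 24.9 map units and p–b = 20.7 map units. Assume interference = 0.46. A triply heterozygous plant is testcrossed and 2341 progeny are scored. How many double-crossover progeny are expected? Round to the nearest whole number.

Map distances give recombination frequencies of 0.249 and 0.207 for the two intervals.
With interference 0.46 (so coincidence = 0.54), expected double-crossover frequency = 0.249 × 0.207 × 0.54 = 0.02783.
Expected number = 0.02783 × 2341 = 65.16 ≈ 65.

65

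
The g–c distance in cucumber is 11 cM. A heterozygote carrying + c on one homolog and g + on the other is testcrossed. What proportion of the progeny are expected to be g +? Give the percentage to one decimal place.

A map distance of 11 cM corresponds to a recombination frequency of 0.110.
The F1 is + c / g +, so g + is a parental gamete class with expected frequency (1 − r)/2 = 0.890/2 = 0.4450.
That is 0.4450 = 44.5% of the progeny.

44.5%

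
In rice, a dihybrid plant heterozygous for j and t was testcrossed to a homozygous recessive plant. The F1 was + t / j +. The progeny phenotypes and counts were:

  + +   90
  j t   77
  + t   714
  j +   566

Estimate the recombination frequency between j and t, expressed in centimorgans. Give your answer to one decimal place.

The recombinant classes are + + and j t: 90 + 77 = 167.
Recombination frequency = 167/1447 = 0.1154 ≈ 11.5%, i.e. 11.5 centimorgans.

11.5 centimorgans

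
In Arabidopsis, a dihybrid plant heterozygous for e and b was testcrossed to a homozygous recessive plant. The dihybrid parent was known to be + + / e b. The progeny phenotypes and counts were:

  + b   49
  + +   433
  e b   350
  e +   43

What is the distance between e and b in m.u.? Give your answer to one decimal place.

The recombinant classes are + b and e +: 49 + 43 = 92.
Recombination frequency = 92/875 = 0.1051 ≈ 10.5%, i.e. 10.5 m.u.

10.5 m.u.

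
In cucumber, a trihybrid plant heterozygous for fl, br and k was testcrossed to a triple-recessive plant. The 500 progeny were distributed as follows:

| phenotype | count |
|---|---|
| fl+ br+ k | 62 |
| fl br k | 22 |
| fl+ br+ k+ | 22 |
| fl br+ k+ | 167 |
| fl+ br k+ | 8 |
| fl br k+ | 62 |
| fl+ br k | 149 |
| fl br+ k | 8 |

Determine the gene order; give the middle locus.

The two most frequent reciprocal classes, fl+ br k and fl br+ k+, are the parental types, so the F1 was fl+ br k / fl br+ k+.
The two rarest classes, fl+ br k+ and fl br+ k, are the double crossovers. Comparing them with the parentals, only the k allele has switched, so k is the middle locus and the order is br – k – fl.

k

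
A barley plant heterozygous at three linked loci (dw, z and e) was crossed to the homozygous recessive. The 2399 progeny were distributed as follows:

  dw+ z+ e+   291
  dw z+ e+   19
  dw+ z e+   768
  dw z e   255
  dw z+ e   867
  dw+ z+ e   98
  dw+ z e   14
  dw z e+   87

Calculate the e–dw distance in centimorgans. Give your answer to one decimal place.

The two most frequent reciprocal classes, dw z+ e and dw+ z e+, are the parental types, so the F1 was dw z+ e / dw+ z e+.
The two rarest classes, dw z+ e+ and dw+ z e, are the double crossovers. Comparing them with the parentals, only the e allele has switched, so e is the middle locus and the order is z – e – dw.
Crossovers in the e–dw interval produce the single-crossover classes dw+ z+ e and dw z e+ (98 + 87 = 185) plus the double crossovers (33).
RF(e–dw) = (185 + 33) / 2399 = 218/2399 = 0.0909 → 9.1 centimorgans.

9.1 centimorgans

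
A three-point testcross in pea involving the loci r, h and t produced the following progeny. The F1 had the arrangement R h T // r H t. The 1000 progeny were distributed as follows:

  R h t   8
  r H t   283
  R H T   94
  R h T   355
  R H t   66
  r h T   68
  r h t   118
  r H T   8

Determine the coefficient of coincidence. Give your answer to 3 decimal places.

0.468

The two rarest classes, R h t and r H T, are the double crossovers. Comparing them with the parentals, only the t allele has switched, so t is the middle locus and the order is r – t – h.
r–t: (134 + 16)/1000 = 0.1500; t–h: (212 + 16)/1000 = 0.2280.
Expected DCO frequency = 0.1500 × 0.2280 ≈ 0.03420; observed = 16/1000 ≈ 0.01600.
Coefficient of coincidence = 0.01600/0.03420 ≈ 0.468.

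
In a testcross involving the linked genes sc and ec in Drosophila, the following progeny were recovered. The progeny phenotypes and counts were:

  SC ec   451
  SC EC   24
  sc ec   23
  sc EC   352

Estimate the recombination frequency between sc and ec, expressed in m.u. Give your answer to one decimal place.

The two most frequent classes, SC ec (451) and sc EC (352), are the parental types, so the F1 was SC ec / sc EC.
The recombinant classes are SC EC and sc ec: 24 + 23 = 47.
Recombination frequency = 47/850 = 0.0553 ≈ 5.5%, i.e. 5.5 m.u.

5.5 m.u.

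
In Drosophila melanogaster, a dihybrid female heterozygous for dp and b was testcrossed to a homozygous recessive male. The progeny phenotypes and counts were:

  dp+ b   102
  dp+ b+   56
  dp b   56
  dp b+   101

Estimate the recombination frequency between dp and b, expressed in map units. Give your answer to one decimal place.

35.6 map units

The two most frequent classes, dp+ b (102) and dp b+ (101), are the parental types, so the F1 was dp+ b / dp b+.
The recombinant classes are dp+ b+ and dp b: 56 + 56 = 112.
Recombination frequency = 112/315 = 0.3556 ≈ 35.6%, i.e. 35.6 map units.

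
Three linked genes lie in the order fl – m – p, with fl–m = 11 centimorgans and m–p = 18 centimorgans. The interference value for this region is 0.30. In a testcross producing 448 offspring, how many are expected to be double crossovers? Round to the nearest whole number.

6

Map distances give recombination frequencies of 0.110 and 0.180 for the two intervals.
With interference 0.30 (so coincidence = 0.70), expected double-crossover frequency = 0.110 × 0.180 × 0.70 = 0.01386.
Expected number = 0.01386 × 448 = 6.21 ≈ 6.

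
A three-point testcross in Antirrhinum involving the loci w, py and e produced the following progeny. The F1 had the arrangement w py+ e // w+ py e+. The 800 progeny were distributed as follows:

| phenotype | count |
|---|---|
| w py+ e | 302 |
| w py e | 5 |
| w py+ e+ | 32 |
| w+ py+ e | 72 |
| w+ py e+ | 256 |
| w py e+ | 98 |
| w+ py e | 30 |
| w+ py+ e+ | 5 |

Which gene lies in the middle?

py

The two rarest classes, w py e and w+ py+ e+, are the double crossovers. Comparing them with the parentals, only the py allele has switched, so py is the middle locus and the order is w – py – e.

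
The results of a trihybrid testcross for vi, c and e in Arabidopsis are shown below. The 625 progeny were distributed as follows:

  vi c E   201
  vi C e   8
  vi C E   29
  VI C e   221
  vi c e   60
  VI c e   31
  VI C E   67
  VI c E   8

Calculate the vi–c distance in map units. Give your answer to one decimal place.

The two most frequent reciprocal classes, VI C e and vi c E, are the parental types, so the F1 was VI C e / vi c E.
The two rarest classes, vi C e and VI c E, are the double crossovers. Comparing them with the parentals, only the vi allele has switched, so vi is the middle locus and the order is c – vi – e.
Crossovers in the c–vi interval produce the single-crossover classes VI c e and vi C E (31 + 29 = 60) plus the double crossovers (16).
RF(c–vi) = (60 + 16) / 625 = 76/625 = 0.1216 → 12.2 map units.

12.2 map units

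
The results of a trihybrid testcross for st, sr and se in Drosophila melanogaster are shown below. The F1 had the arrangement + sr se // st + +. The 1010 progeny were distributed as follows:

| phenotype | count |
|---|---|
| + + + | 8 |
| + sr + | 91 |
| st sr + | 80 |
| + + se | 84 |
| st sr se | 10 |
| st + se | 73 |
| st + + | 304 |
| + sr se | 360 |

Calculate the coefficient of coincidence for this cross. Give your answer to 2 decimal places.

0.55

The two rarest classes, st sr se and + + +, are the double crossovers. Comparing them with the parentals, only the st allele has switched, so st is the middle locus and the order is se – st – sr.
se–st: (164 + 18)/1010 = 0.1802; st–sr: (164 + 18)/1010 = 0.1802.
Expected DCO frequency = 0.1802 × 0.1802 ≈ 0.03247; observed = 18/1010 ≈ 0.01782.
Coefficient of coincidence = 0.01782/0.03247 ≈ 0.55.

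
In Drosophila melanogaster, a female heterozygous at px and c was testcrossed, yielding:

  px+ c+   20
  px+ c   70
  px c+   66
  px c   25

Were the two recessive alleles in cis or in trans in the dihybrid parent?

The two most frequent classes are px+ c (70) and px c+ (66); these are the parental (non-recombinant) types.
So the F1 carried px+ c on one chromosome and px c+ on the other — the recessive alleles are on opposite chromosomes (trans / repulsion).

trans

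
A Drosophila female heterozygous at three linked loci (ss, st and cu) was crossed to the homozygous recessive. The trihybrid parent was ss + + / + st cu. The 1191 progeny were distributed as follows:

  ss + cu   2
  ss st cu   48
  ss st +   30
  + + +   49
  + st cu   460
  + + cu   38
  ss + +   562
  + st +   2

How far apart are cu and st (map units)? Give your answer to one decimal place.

The two rarest classes, ss + cu and + st +, are the double crossovers. Comparing them with the parentals, only the cu allele has switched, so cu is the middle locus and the order is st – cu – ss.
Crossovers in the st–cu interval produce the single-crossover classes ss st + and + + cu (30 + 38 = 68) plus the double crossovers (4).
RF(st–cu) = (68 + 4) / 1191 = 72/1191 = 0.0605 → 6.0 map units.

6.0 map units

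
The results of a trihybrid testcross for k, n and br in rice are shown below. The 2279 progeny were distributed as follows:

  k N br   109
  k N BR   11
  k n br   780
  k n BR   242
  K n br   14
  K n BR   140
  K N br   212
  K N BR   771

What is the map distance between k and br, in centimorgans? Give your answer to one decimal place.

The two most frequent reciprocal classes, K N BR and k n br, are the parental types, so the F1 was K N BR / k n br.
The two rarest classes, k N BR and K n br, are the double crossovers. Comparing them with the parentals, only the k allele has switched, so k is the middle locus and the order is br – k – n.
Crossovers in the br–k interval produce the single-crossover classes K N br and k n BR (212 + 242 = 454) plus the double crossovers (25).
RF(br–k) = (454 + 25) / 2279 = 479/2279 = 0.2102 → 21.0 centimorgans.

21.0 centimorgans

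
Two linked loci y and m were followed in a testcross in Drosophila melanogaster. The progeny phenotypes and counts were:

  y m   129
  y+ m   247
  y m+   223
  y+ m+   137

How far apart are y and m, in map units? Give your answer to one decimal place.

36.1 map units

The two most frequent classes, y+ m (247) and y m+ (223), are the parental types, so the F1 was y+ m / y m+.
The recombinant classes are y+ m+ and y m: 137 + 129 = 266.
Recombination frequency = 266/736 = 0.3614 ≈ 36.1%, i.e. 36.1 map units.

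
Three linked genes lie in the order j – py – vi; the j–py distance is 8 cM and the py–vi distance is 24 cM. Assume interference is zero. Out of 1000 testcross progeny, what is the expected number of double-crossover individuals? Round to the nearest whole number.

Map distances give recombination frequencies of 0.080 and 0.240 for the two intervals.
With no interference, expected double-crossover frequency = 0.080 × 0.240 = 0.01920.
Expected number = 0.01920 × 1000 = 19.20 ≈ 19.

19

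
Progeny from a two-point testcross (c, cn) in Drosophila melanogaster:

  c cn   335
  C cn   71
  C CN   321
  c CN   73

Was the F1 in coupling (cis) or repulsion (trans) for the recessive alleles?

cis

The two most frequent classes are C CN (321) and c cn (335); these are the parental (non-recombinant) types.
So the F1 carried C CN on one chromosome and c cn on the other — the recessive alleles are on the same chromosome (cis / coupling).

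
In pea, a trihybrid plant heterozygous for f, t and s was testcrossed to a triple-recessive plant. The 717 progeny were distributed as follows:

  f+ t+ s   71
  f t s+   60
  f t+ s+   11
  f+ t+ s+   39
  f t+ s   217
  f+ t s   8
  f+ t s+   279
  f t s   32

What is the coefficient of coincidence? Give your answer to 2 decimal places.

The two most frequent reciprocal classes, f+ t s+ and f t+ s, are the parental types, so the F1 was f+ t s+ / f t+ s.
The two rarest classes, f+ t s and f t+ s+, are the double crossovers. Comparing them with the parentals, only the s allele has switched, so s is the middle locus and the order is t – s – f.
t–s: (71 + 19)/717 = 0.1255; s–f: (131 + 19)/717 = 0.2092.
Expected DCO frequency = 0.1255 × 0.2092 ≈ 0.02625; observed = 19/717 ≈ 0.02650.
Coefficient of coincidence = 0.02650/0.02625 ≈ 1.01.

1.01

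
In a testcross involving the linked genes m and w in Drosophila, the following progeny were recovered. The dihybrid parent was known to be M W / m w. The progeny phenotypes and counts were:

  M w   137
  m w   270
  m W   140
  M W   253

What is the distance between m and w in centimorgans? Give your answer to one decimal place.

The recombinant classes are M w and m W: 137 + 140 = 277.
Recombination frequency = 277/800 = 0.3463 ≈ 34.6%, i.e. 34.6 centimorgans.

34.6 centimorgans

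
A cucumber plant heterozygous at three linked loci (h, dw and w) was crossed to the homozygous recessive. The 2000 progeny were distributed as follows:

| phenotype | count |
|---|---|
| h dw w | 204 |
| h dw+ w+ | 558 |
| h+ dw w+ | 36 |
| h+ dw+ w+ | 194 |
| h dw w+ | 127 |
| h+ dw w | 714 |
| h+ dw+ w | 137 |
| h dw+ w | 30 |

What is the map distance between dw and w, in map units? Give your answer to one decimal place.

16.5 map units

The two most frequent reciprocal classes, h+ dw w and h dw+ w+, are the parental types, so the F1 was h+ dw w / h dw+ w+.
The two rarest classes, h+ dw w+ and h dw+ w, are the double crossovers. Comparing them with the parentals, only the w allele has switched, so w is the middle locus and the order is dw – w – h.
Crossovers in the dw–w interval produce the single-crossover classes h+ dw+ w and h dw w+ (137 + 127 = 264) plus the double crossovers (66).
RF(dw–w) = (264 + 66) / 2000 = 330/2000 = 0.1650 → 16.5 map units.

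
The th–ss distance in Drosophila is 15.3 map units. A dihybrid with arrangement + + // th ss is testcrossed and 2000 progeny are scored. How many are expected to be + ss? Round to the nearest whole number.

153

A map distance of 15.3 map units corresponds to a recombination frequency of 0.153.
The F1 is + + / th ss, so + ss is a recombinant gamete class with expected frequency r/2 = 0.153/2 = 0.0765.
Expected number = 0.0765 × 2000 = 153.00 ≈ 153.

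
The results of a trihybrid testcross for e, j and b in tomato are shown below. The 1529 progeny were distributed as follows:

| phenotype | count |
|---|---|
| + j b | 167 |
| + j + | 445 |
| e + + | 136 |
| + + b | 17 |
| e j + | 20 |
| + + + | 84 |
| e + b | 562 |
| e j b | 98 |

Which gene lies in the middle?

e

The two most frequent reciprocal classes, e + b and + j +, are the parental types, so the F1 was e + b / + j +.
The two rarest classes, + + b and e j +, are the double crossovers. Comparing them with the parentals, only the e allele has switched, so e is the middle locus and the order is j – e – b.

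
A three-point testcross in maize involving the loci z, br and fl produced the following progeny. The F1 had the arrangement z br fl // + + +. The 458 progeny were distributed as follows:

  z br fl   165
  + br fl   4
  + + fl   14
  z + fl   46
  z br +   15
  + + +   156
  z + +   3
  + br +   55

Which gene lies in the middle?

z

The two rarest classes, + br fl and z + +, are the double crossovers. Comparing them with the parentals, only the z allele has switched, so z is the middle locus and the order is fl – z – br.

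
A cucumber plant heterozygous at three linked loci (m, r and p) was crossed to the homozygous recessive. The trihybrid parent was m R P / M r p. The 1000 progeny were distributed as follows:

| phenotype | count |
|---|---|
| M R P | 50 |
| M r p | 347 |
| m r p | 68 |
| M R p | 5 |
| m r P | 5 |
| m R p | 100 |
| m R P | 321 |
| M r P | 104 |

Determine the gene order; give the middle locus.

The two rarest classes, m r P and M R p, are the double crossovers. Comparing them with the parentals, only the r allele has switched, so r is the middle locus and the order is m – r – p.

r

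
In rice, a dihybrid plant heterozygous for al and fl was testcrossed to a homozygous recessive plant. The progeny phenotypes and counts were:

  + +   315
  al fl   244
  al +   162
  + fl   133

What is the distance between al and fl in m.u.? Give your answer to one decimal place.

34.5 m.u.

The two most frequent classes, + + (315) and al fl (244), are the parental types, so the F1 was + + / al fl.
The recombinant classes are + fl and al +: 133 + 162 = 295.
Recombination frequency = 295/854 = 0.3454 ≈ 34.5%, i.e. 34.5 m.u.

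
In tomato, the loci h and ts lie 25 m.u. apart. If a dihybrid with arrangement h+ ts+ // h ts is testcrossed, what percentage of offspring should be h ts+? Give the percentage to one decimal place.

12.5%

A map distance of 25 m.u. corresponds to a recombination frequency of 0.250.
The F1 is h+ ts+ / h ts, so h ts+ is a recombinant gamete class with expected frequency r/2 = 0.250/2 = 0.1250.
That is 0.1250 = 12.5% of the progeny.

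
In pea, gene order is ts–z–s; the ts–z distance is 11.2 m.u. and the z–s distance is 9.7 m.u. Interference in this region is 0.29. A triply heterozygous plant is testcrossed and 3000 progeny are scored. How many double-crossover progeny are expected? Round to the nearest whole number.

Map distances give recombination frequencies of 0.112 and 0.097 for the two intervals.
With interference 0.29 (so coincidence = 0.71), expected double-crossover frequency = 0.112 × 0.097 × 0.71 = 0.00771.
Expected number = 0.00771 × 3000 = 23.14 ≈ 23.

23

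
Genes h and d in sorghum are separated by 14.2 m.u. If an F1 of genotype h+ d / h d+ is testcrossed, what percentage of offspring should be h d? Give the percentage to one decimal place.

A map distance of 14.2 m.u. corresponds to a recombination frequency of 0.142.
The F1 is h+ d / h d+, so h d is a recombinant gamete class with expected frequency r/2 = 0.142/2 = 0.0710.
That is 0.0710 = 7.1% of the progeny.

7.1%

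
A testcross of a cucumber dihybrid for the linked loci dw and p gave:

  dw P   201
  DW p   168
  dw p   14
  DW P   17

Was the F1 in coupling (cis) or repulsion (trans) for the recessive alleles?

The two most frequent classes are DW p (168) and dw P (201); these are the parental (non-recombinant) types.
So the F1 carried DW p on one chromosome and dw P on the other — the recessive alleles are on opposite chromosomes (trans / repulsion).

trans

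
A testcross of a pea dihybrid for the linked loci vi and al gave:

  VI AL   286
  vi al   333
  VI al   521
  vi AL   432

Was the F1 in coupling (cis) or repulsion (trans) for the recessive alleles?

trans

The two most frequent classes are VI al (521) and vi AL (432); these are the parental (non-recombinant) types.
So the F1 carried VI al on one chromosome and vi AL on the other — the recessive alleles are on opposite chromosomes (trans / repulsion).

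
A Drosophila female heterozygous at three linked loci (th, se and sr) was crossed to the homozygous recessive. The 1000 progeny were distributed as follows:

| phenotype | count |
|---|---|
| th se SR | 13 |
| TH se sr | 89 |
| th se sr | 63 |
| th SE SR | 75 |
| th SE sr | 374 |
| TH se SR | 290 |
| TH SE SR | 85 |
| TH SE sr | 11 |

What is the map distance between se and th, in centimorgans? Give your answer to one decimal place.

17.2 centimorgans

The two most frequent reciprocal classes, th SE sr and TH se SR, are the parental types, so the F1 was th SE sr / TH se SR.
The two rarest classes, TH SE sr and th se SR, are the double crossovers. Comparing them with the parentals, only the th allele has switched, so th is the middle locus and the order is se – th – sr.
Crossovers in the se–th interval produce the single-crossover classes th se sr and TH SE SR (63 + 85 = 148) plus the double crossovers (24).
RF(se–th) = (148 + 24) / 1000 = 172/1000 = 0.1720 → 17.2 centimorgans.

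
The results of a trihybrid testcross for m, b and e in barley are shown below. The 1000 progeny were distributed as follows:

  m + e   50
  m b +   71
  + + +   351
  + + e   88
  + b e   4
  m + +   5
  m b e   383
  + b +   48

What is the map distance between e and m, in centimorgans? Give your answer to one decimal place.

16.8 centimorgans

The two most frequent reciprocal classes, + + + and m b e, are the parental types, so the F1 was + + + / m b e.
The two rarest classes, m + + and + b e, are the double crossovers. Comparing them with the parentals, only the m allele has switched, so m is the middle locus and the order is e – m – b.
Crossovers in the e–m interval produce the single-crossover classes + + e and m b + (88 + 71 = 159) plus the double crossovers (9).
RF(e–m) = (159 + 9) / 1000 = 168/1000 = 0.1680 → 16.8 centimorgans.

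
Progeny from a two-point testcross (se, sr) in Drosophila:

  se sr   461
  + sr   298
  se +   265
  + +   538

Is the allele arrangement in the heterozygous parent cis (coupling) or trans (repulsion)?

The two most frequent classes are + + (538) and se sr (461); these are the parental (non-recombinant) types.
So the F1 carried + + on one chromosome and se sr on the other — the recessive alleles are on the same chromosome (cis / coupling).

cis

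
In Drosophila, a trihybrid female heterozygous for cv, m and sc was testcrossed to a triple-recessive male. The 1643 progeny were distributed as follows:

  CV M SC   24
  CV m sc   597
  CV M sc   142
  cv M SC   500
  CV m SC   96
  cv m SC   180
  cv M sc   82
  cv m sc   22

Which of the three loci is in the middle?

cv

The two most frequent reciprocal classes, cv M SC and CV m sc, are the parental types, so the F1 was cv M SC / CV m sc.
The two rarest classes, CV M SC and cv m sc, are the double crossovers. Comparing them with the parentals, only the cv allele has switched, so cv is the middle locus and the order is m – cv – sc.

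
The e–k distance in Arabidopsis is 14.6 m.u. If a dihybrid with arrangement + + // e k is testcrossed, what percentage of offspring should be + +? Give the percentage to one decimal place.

A map distance of 14.6 m.u. corresponds to a recombination frequency of 0.146.
The F1 is + + / e k, so + + is a parental gamete class with expected frequency (1 − r)/2 = 0.854/2 = 0.4270.
That is 0.4270 = 42.7% of the progeny.

42.7%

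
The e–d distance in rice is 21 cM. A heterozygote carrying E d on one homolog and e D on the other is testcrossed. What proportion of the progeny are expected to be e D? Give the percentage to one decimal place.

A map distance of 21 cM corresponds to a recombination frequency of 0.210.
The F1 is E d / e D, so e D is a parental gamete class with expected frequency (1 − r)/2 = 0.790/2 = 0.3950.
That is 0.3950 = 39.5% of the progeny.

39.5%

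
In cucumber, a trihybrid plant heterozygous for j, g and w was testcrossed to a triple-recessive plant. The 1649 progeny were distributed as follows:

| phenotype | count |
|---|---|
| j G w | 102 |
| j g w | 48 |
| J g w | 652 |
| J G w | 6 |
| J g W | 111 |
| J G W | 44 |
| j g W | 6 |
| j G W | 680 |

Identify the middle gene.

The two most frequent reciprocal classes, j G W and J g w, are the parental types, so the F1 was j G W / J g w.
The two rarest classes, j g W and J G w, are the double crossovers. Comparing them with the parentals, only the g allele has switched, so g is the middle locus and the order is j – g – w.

g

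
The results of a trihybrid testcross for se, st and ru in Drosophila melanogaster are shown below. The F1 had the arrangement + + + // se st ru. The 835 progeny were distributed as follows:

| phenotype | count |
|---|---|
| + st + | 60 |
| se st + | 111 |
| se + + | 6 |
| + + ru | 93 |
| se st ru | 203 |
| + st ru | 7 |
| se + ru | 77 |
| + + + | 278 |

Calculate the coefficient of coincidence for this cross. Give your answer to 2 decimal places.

The two rarest classes, se + + and + st ru, are the double crossovers. Comparing them with the parentals, only the se allele has switched, so se is the middle locus and the order is st – se – ru.
st–se: (137 + 13)/835 = 0.1796; se–ru: (204 + 13)/835 = 0.2599.
Expected DCO frequency = 0.1796 × 0.2599 ≈ 0.04668; observed = 13/835 ≈ 0.01557.
Coefficient of coincidence = 0.01557/0.04668 ≈ 0.33.

0.33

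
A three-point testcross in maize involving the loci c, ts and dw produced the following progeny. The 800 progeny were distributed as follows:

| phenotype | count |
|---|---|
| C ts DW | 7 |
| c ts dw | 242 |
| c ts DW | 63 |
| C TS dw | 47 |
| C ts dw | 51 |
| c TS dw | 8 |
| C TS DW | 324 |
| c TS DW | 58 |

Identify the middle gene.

ts

The two most frequent reciprocal classes, c ts dw and C TS DW, are the parental types, so the F1 was c ts dw / C TS DW.
The two rarest classes, c TS dw and C ts DW, are the double crossovers. Comparing them with the parentals, only the ts allele has switched, so ts is the middle locus and the order is c – ts – dw.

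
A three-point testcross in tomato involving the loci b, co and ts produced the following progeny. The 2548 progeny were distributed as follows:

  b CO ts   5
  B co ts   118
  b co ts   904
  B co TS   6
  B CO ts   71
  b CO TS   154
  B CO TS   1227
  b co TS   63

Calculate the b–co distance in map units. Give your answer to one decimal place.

The two most frequent reciprocal classes, B CO TS and b co ts, are the parental types, so the F1 was B CO TS / b co ts.
The two rarest classes, B co TS and b CO ts, are the double crossovers. Comparing them with the parentals, only the co allele has switched, so co is the middle locus and the order is ts – co – b.
Crossovers in the co–b interval produce the single-crossover classes b CO TS and B co ts (154 + 118 = 272) plus the double crossovers (11).
RF(co–b) = (272 + 11) / 2548 = 283/2548 = 0.1111 → 11.1 map units.

11.1 map units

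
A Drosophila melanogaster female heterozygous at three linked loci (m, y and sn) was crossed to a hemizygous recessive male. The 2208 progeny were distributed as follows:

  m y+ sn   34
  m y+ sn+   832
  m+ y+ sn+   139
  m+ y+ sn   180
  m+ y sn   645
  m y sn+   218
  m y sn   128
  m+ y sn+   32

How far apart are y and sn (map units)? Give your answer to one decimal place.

The two most frequent reciprocal classes, m y+ sn+ and m+ y sn, are the parental types, so the F1 was m y+ sn+ / m+ y sn.
The two rarest classes, m y+ sn and m+ y sn+, are the double crossovers. Comparing them with the parentals, only the sn allele has switched, so sn is the middle locus and the order is m – sn – y.
Crossovers in the sn–y interval produce the single-crossover classes m y sn+ and m+ y+ sn (218 + 180 = 398) plus the double crossovers (66).
RF(sn–y) = (398 + 66) / 2208 = 464/2208 = 0.2101 → 21.0 map units.

21.0 map units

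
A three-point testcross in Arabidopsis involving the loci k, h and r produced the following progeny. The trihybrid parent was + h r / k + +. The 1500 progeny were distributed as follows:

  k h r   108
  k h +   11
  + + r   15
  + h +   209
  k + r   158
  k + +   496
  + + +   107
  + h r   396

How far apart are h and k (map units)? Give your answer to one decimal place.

16.1 map units

The two rarest classes, + + r and k h +, are the double crossovers. Comparing them with the parentals, only the h allele has switched, so h is the middle locus and the order is k – h – r.
Crossovers in the k–h interval produce the single-crossover classes k h r and + + + (108 + 107 = 215) plus the double crossovers (26).
RF(k–h) = (215 + 26) / 1500 = 241/1500 = 0.1607 → 16.1 map units.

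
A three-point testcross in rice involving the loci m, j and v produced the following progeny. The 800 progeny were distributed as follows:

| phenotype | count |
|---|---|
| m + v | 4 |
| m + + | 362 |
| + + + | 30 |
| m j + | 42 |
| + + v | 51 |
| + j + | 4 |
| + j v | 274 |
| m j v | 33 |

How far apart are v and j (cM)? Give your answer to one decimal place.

12.6 cM

The two most frequent reciprocal classes, + j v and m + +, are the parental types, so the F1 was + j v / m + +.
The two rarest classes, + j + and m + v, are the double crossovers. Comparing them with the parentals, only the v allele has switched, so v is the middle locus and the order is j – v – m.
Crossovers in the j–v interval produce the single-crossover classes + + v and m j + (51 + 42 = 93) plus the double crossovers (8).
RF(j–v) = (93 + 8) / 800 = 101/800 = 0.1263 → 12.6 cM.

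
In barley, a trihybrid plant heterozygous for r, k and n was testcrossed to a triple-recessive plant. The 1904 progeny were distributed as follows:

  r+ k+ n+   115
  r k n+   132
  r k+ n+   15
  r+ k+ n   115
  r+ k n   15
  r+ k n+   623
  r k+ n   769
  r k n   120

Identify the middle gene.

n

The two most frequent reciprocal classes, r+ k n+ and r k+ n, are the parental types, so the F1 was r+ k n+ / r k+ n.
The two rarest classes, r+ k n and r k+ n+, are the double crossovers. Comparing them with the parentals, only the n allele has switched, so n is the middle locus and the order is r – n – k.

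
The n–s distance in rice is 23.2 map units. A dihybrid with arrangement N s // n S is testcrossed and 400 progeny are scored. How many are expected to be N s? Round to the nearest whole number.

154

A map distance of 23.2 map units corresponds to a recombination frequency of 0.232.
The F1 is N s / n S, so N s is a parental gamete class with expected frequency (1 − r)/2 = 0.768/2 = 0.3840.
Expected number = 0.3840 × 400 = 153.60 ≈ 154.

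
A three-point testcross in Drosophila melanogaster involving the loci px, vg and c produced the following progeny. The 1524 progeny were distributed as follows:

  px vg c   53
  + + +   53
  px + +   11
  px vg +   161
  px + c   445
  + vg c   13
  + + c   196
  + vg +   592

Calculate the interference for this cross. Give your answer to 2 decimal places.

The two most frequent reciprocal classes, px + c and + vg +, are the parental types, so the F1 was px + c / + vg +.
The two rarest classes, px + + and + vg c, are the double crossovers. Comparing them with the parentals, only the c allele has switched, so c is the middle locus and the order is px – c – vg.
px–c: (357 + 24)/1524 = 0.2500; c–vg: (106 + 24)/1524 = 0.0853.
Expected DCO frequency = 0.2500 × 0.0853 ≈ 0.02133; observed = 24/1524 ≈ 0.01575.
Coefficient of coincidence = 0.01575/0.02133 ≈ 0.74; interference = 1 − 0.74 = 0.26.

0.26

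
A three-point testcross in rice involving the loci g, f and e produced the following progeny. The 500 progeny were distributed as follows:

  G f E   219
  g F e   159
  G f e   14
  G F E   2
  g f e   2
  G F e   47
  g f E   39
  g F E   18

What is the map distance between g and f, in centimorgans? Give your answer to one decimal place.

18.0 centimorgans

The two most frequent reciprocal classes, G f E and g F e, are the parental types, so the F1 was G f E / g F e.
The two rarest classes, G F E and g f e, are the double crossovers. Comparing them with the parentals, only the f allele has switched, so f is the middle locus and the order is g – f – e.
Crossovers in the g–f interval produce the single-crossover classes g f E and G F e (39 + 47 = 86) plus the double crossovers (4).
RF(g–f) = (86 + 4) / 500 = 90/500 = 0.1800 → 18.0 centimorgans.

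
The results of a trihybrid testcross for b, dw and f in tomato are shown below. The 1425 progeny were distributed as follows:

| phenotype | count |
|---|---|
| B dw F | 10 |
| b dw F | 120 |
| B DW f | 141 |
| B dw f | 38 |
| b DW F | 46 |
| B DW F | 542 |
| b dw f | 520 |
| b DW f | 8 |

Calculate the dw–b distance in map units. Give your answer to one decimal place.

7.2 map units

The two most frequent reciprocal classes, B DW F and b dw f, are the parental types, so the F1 was B DW F / b dw f.
The two rarest classes, B dw F and b DW f, are the double crossovers. Comparing them with the parentals, only the dw allele has switched, so dw is the middle locus and the order is b – dw – f.
Crossovers in the b–dw interval produce the single-crossover classes b DW F and B dw f (46 + 38 = 84) plus the double crossovers (18).
RF(b–dw) = (84 + 18) / 1425 = 102/1425 = 0.0716 → 7.2 map units.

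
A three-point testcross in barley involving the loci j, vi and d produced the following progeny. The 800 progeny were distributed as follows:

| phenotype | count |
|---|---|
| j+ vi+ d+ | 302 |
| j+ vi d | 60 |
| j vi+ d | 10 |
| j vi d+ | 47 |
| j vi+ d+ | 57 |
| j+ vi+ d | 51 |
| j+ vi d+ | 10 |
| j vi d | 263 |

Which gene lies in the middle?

vi

The two most frequent reciprocal classes, j+ vi+ d+ and j vi d, are the parental types, so the F1 was j+ vi+ d+ / j vi d.
The two rarest classes, j+ vi d+ and j vi+ d, are the double crossovers. Comparing them with the parentals, only the vi allele has switched, so vi is the middle locus and the order is d – vi – j.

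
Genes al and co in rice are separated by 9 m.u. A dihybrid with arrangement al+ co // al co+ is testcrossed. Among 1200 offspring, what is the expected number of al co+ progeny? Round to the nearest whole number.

A map distance of 9 m.u. corresponds to a recombination frequency of 0.090.
The F1 is al+ co / al co+, so al co+ is a parental gamete class with expected frequency (1 − r)/2 = 0.910/2 = 0.4550.
Expected number = 0.4550 × 1200 = 546.00 ≈ 546.

546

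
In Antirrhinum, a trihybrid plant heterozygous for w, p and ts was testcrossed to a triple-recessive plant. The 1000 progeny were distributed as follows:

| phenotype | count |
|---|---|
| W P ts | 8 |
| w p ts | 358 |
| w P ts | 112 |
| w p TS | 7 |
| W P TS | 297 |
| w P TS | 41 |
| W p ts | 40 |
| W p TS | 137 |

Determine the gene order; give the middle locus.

The two most frequent reciprocal classes, W P TS and w p ts, are the parental types, so the F1 was W P TS / w p ts.
The two rarest classes, W P ts and w p TS, are the double crossovers. Comparing them with the parentals, only the ts allele has switched, so ts is the middle locus and the order is w – ts – p.

ts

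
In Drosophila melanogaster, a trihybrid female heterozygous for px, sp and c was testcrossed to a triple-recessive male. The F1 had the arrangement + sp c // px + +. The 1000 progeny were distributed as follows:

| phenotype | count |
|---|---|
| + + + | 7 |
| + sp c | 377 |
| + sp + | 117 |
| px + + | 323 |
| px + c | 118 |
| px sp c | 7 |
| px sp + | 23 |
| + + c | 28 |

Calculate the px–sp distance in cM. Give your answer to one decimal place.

The two rarest classes, px sp c and + + +, are the double crossovers. Comparing them with the parentals, only the px allele has switched, so px is the middle locus and the order is c – px – sp.
Crossovers in the px–sp interval produce the single-crossover classes + + c and px sp + (28 + 23 = 51) plus the double crossovers (14).
RF(px–sp) = (51 + 14) / 1000 = 65/1000 = 0.0650 → 6.5 cM.

6.5 cM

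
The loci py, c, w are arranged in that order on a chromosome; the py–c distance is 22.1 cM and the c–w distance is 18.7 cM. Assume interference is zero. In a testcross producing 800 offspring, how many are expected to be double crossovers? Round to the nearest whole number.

33

Map distances give recombination frequencies of 0.221 and 0.187 for the two intervals.
With no interference, expected double-crossover frequency = 0.221 × 0.187 = 0.04133.
Expected number = 0.04133 × 800 = 33.06 ≈ 33.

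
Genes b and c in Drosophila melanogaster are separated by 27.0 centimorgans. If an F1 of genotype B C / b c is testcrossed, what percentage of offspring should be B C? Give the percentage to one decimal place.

36.5%

A map distance of 27.0 centimorgans corresponds to a recombination frequency of 0.270.
The F1 is B C / b c, so B C is a parental gamete class with expected frequency (1 − r)/2 = 0.730/2 = 0.3650.
That is 0.3650 = 36.5% of the progeny.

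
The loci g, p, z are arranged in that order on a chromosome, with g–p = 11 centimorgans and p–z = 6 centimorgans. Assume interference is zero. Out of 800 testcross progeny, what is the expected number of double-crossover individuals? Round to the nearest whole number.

Map distances give recombination frequencies of 0.110 and 0.060 for the two intervals.
With no interference, expected double-crossover frequency = 0.110 × 0.060 = 0.00660.
Expected number = 0.00660 × 800 = 5.28 ≈ 5.

5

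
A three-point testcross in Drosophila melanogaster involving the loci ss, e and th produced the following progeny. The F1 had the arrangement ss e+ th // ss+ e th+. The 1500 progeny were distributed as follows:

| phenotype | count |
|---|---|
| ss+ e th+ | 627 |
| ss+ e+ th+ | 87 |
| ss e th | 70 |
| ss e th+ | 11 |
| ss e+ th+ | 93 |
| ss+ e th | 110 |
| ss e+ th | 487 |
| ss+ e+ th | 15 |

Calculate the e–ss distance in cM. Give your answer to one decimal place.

The two rarest classes, ss+ e+ th and ss e th+, are the double crossovers. Comparing them with the parentals, only the ss allele has switched, so ss is the middle locus and the order is th – ss – e.
Crossovers in the ss–e interval produce the single-crossover classes ss e th and ss+ e+ th+ (70 + 87 = 157) plus the double crossovers (26).
RF(ss–e) = (157 + 26) / 1500 = 183/1500 = 0.1220 → 12.2 cM.

12.2 cM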